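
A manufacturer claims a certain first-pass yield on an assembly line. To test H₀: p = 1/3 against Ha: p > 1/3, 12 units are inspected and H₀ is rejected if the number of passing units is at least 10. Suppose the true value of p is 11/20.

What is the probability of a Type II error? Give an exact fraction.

784677287856069/819200000000000

A Type II error is failing to reject when Ha holds: with p = 11/20, β = P(Y ≤ 9).
Equivalently, β = 1 − P(Y ≥ 10) = 784677287856069/819200000000000.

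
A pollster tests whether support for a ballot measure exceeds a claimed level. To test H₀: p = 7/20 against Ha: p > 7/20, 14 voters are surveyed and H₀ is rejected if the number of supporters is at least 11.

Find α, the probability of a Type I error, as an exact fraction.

906230596911073/819200000000000000

α = P(reject H₀ | H₀ true) = P(Y ≥ 11 | p = 7/20), with Y ~ Binomial(14, 7/20).
Summing C(14,j)(7/20)^j(13/20)^{14−j} for j = 11,…,14 gives 906230596911073/819200000000000000.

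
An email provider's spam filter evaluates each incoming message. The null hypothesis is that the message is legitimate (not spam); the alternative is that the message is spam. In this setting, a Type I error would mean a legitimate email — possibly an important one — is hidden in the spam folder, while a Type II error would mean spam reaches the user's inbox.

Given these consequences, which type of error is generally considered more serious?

Type I error

The Type I consequence (a legitimate email — possibly an important one — is hidden in the spam folder) is more severe than the Type II consequence (spam reaches the user's inbox).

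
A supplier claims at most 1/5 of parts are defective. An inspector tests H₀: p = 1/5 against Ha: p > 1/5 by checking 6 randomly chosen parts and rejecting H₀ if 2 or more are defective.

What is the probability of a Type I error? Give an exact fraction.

1077/3125

The significance level is the probability, assuming p = 1/5, of seeing 2 or more defectives in 6 draws.
Computing the lower-tail complement: 1 − 2048/3125 = 1077/3125.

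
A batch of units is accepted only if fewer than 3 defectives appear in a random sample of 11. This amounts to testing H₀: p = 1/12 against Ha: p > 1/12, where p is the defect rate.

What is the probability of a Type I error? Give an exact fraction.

1581403943/27518828544

The significance level is the probability, assuming p = 1/12, of seeing 3 or more defectives in 11 draws.
Via the complement, α = 1 − Σ_{j=0}^{2} C(11,j)(1/12)^j(11/12)^{11-j} = 1581403943/27518828544.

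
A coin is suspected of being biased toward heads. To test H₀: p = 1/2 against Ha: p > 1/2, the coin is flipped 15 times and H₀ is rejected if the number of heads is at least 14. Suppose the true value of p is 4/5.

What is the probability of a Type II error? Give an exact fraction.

25417304461/30517578125

β = P(fail to reject H₀ | Ha true) = P(X ≤ 13 | p = 4/5), X ~ Binomial(15, 4/5).
Summing C(15,j)·(4/5)^j·(1/5)^{15-j} for j = 0..13 gives 25417304461/30517578125.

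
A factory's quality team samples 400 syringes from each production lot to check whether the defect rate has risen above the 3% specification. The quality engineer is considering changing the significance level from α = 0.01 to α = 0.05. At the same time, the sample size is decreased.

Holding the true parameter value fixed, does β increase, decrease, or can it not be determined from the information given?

The first change alone would make β decrease; the second alone would make β increase. Which effect dominates depends on the magnitudes, which are not given.

Cannot be determined from the information given.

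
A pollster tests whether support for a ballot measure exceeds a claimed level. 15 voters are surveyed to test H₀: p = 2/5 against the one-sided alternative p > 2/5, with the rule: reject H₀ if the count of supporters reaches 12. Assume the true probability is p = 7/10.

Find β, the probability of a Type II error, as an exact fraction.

β = P(fail to reject H₀ | Ha true) = P(Y ≤ 11 | p = 7/10), Y ~ Binomial(15, 7/10).
Adding the binomial probabilities P(Y=0)+…+P(Y=11) at p = 7/10 gives 87891509014119/125000000000000.

87891509014119/125000000000000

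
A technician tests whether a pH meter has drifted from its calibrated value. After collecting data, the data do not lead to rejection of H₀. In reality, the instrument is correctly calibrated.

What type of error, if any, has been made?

No error (correct decision).

The conventional null hypothesis here is that the instrument is correctly calibrated.
The test retained a true H₀ — the decision matches the true state.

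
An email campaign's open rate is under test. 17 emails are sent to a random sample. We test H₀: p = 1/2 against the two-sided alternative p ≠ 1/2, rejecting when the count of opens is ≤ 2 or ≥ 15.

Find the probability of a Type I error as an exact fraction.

77/32768

Under H₀, K ~ Binomial(17, 1/2); α is the probability of landing in either tail, P(K ≤ 2) + P(K ≥ 15).
Each tail has probability (1 + 17 + 136)/131072; doubling gives α = 308/131072 = 77/32768.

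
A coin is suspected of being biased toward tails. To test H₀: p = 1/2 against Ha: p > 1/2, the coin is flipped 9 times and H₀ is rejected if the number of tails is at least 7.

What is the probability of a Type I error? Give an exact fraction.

The Type I error probability is α = P(S ≥ 7) computed under H₀, where S ~ Binomial(9, 1/2).
P(S ≥ 7) = [C(9,7) + C(9,8) + C(9,9)] / 2^9 = (36 + 9 + 1) / 512 = 46/512 = 23/256.

23/256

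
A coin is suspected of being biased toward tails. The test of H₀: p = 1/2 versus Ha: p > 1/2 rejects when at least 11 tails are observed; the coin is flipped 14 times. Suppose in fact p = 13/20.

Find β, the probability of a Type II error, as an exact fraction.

638569946045404807/819200000000000000

A Type II error is failing to reject when Ha holds: with p = 13/20, β = P(S ≤ 10).
Summing C(14,j)·(13/20)^j·(7/20)^{14-j} for j = 0..10 gives 638569946045404807/819200000000000000.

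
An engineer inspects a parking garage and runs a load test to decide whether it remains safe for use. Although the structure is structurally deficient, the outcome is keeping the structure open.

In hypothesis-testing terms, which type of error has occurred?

Type II error

The null hypothesis here is that the structure meets the required load capacity (safe).
'Keeping the structure open' corresponds to failing to reject H₀.
H₀ was not rejected but H₀ is false — a Type II error (false negative).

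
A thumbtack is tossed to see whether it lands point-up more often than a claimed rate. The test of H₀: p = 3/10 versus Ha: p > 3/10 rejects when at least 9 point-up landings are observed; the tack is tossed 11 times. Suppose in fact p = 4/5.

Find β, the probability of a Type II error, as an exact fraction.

3736313/9765625

Under the alternative p = 4/5, K ~ Binomial(11, 4/5); β is the probability the test does not reject, P(K < 9).
Equivalently, β = 1 − P(K ≥ 9) = 3736313/9765625.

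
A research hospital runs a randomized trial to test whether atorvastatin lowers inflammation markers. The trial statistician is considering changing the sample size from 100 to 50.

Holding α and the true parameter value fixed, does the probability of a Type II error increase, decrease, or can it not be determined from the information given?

It increases.

Reducing n widens both sampling distributions, so the test has less ability to distinguish Ha from H₀.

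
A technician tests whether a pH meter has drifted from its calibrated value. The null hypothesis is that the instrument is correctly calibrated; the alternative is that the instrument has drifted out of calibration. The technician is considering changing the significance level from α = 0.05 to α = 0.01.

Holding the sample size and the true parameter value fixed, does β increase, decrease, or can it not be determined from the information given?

Tightening α shrinks the rejection region. When Ha holds, fewer sample outcomes clear the stricter threshold, so more fall in the acceptance region.

It increases.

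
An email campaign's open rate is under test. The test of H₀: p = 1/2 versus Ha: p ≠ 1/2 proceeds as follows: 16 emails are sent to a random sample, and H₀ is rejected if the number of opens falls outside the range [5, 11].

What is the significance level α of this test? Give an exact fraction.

2517/32768

α = P(X ≤ 4 or X ≥ 12 | p = 1/2), X ~ Binomial(16, 1/2).
The two tails are symmetric, so α = 2·(1 + 16 + 120 + 560 + 1820)/2^16 = 5034/65536 = 2517/32768.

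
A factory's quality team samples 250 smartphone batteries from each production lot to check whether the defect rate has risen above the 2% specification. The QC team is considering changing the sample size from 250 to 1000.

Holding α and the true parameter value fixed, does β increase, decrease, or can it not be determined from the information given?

A larger sample reduces the standard error, pulling the sampling distribution under Ha further from the non-rejection region.

It decreases.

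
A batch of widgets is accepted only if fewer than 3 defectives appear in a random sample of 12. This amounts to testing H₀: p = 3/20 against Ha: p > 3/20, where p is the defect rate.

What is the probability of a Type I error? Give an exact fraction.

The significance level is the probability, assuming p = 3/20, of seeing 3 or more defectives in 12 draws.
α = 1 − P(K ≤ 2) = 1 − 602782176234251/819200000000000 = 216417823765749/819200000000000.

216417823765749/819200000000000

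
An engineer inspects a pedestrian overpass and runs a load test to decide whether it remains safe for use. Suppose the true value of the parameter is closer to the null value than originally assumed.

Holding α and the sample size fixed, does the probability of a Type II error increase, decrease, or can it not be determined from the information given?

It increases.

When the true parameter is near the null value, the test has a harder time distinguishing Ha from H₀.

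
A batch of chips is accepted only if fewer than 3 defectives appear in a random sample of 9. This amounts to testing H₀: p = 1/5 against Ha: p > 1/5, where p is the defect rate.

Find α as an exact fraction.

The significance level is the probability, assuming p = 1/5, of seeing 3 or more defectives in 9 draws.
Computing the lower-tail complement: 1 − 1441792/1953125 = 511333/1953125.

511333/1953125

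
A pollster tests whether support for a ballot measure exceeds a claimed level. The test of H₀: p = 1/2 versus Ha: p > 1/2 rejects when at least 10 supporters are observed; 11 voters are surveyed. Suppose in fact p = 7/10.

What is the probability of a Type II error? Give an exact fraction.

2217524751/2500000000

A Type II error is failing to reject when Ha holds: with p = 7/10, β = P(X ≤ 9).
Summing C(11,j)·(7/10)^j·(3/10)^{11-j} for j = 0..9 gives 2217524751/2500000000.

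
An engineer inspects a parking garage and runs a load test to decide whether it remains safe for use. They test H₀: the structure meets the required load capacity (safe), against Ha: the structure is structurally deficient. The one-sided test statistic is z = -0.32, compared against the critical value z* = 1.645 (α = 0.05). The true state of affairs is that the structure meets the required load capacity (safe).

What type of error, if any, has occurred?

Since z = -0.32 ≤ z* = 1.645, H₀ is not rejected.
H₀ is true (actually the structure meets the required load capacity (safe)).
The decision matches the true state — no error.

No error (correct decision).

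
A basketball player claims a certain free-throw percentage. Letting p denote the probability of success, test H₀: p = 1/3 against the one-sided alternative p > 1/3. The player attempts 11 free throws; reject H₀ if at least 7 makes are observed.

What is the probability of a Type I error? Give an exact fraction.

2281/59049

Under H₀, Y ~ Binomial(11, 1/3), and α = P(Y ≥ 7).
P(Y ≥ 7) = Σ_{j=7}^{11} C(11,j)·(1/3)^j·(2/3)^{11-j} = 2281/59049.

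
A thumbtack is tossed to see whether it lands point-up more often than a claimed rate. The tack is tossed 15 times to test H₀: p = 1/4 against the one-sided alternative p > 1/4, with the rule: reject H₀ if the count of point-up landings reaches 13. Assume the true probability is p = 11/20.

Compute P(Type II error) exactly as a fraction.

32418940857512713659/32768000000000000000

β = P(fail to reject H₀ | Ha true) = P(Y ≤ 12 | p = 11/20), Y ~ Binomial(15, 11/20).
Adding the binomial probabilities P(Y=0)+…+P(Y=12) at p = 11/20 gives 32418940857512713659/32768000000000000000.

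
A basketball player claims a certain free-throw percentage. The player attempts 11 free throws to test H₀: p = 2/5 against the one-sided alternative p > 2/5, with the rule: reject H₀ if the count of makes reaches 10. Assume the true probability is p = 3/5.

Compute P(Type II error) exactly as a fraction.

1894076/1953125

A Type II error is failing to reject when Ha holds: with p = 3/5, β = P(S ≤ 9).
Adding the binomial probabilities P(S=0)+…+P(S=9) at p = 3/5 gives 1894076/1953125.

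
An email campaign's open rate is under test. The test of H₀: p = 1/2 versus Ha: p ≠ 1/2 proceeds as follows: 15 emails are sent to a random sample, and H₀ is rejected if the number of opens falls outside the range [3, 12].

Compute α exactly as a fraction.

α = P(S ≤ 2 or S ≥ 13 | p = 1/2), S ~ Binomial(15, 1/2).
Each tail has probability (1 + 15 + 105)/32768; doubling gives α = 242/32768 = 121/16384.

121/16384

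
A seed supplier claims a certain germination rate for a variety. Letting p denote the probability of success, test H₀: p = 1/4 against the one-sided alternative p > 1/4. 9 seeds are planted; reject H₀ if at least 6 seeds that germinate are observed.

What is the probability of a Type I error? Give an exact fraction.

655/65536

α = P(reject H₀ | H₀ true) = P(Y ≥ 6 | p = 1/4), with Y ~ Binomial(9, 1/4).
Summing C(9,j)(1/4)^j(3/4)^{9−j} for j = 6,…,9 gives 655/65536.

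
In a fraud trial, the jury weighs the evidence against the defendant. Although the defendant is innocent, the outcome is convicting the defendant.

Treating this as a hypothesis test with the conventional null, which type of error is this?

The null hypothesis here is that the defendant is innocent.
'Convicting the defendant' corresponds to rejecting H₀.
H₀ was rejected but H₀ is true — a Type I error (false positive).

Type I error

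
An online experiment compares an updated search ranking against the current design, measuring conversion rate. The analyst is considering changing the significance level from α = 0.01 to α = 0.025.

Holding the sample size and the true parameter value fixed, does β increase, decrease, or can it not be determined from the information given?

It decreases.

A larger α widens the rejection region, so when the alternative is true more outcomes lead to rejection — failing to reject becomes less likely.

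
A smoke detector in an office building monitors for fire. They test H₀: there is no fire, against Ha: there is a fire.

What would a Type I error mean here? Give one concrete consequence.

A Type I error is rejecting H₀ when H₀ is true.
Here that means sounding the alarm and evacuating the building when actually there is no fire.

A Type I error would mean concluding that there is a fire when in fact there is no fire. Consequence: the building is evacuated for a false alarm, disrupting work.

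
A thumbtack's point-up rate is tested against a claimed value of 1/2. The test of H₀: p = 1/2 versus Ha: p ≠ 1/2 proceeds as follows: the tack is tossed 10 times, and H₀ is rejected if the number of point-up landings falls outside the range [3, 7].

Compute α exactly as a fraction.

Under H₀, Y ~ Binomial(10, 1/2); α is the probability of landing in either tail, P(Y ≤ 2) + P(Y ≥ 8).
The two tails are symmetric, so α = 2·(1 + 10 + 45)/2^10 = 112/1024 = 7/64.

7/64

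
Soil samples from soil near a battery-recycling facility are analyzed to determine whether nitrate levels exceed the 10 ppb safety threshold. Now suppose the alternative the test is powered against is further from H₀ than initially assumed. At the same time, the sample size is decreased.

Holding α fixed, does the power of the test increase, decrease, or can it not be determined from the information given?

Cannot be determined from the information given.

The first change alone would make β decrease; the second alone would make β increase. Which effect dominates depends on the magnitudes, which are not given.
Since power = 1 − β, the effect on power is likewise indeterminate.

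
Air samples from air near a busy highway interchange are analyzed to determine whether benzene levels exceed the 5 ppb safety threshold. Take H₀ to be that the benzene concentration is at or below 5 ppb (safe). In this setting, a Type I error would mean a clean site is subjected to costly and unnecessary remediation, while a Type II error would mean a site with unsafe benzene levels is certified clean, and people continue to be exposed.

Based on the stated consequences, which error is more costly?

Type II error

The Type II consequence (a site with unsafe benzene levels is certified clean, and people continue to be exposed) is more severe than the Type I consequence (a clean site is subjected to costly and unnecessary remediation).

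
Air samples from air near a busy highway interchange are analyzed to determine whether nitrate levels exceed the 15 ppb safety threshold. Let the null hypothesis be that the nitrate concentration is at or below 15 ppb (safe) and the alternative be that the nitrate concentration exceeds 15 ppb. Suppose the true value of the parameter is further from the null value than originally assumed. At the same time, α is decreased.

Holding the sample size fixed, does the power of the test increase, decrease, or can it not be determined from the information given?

The first change alone would make β decrease; the second alone would make β increase. Which effect dominates depends on the magnitudes, which are not given.
Since power = 1 − β, the effect on power is likewise indeterminate.

Cannot be determined from the information given.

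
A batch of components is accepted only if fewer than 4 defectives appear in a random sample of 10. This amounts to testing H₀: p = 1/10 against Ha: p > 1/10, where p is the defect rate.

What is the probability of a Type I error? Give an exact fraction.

7996999/625000000

The significance level is the probability, assuming p = 1/10, of seeing 4 or more defectives in 10 draws.
Computing the lower-tail complement: 1 − 617003001/625000000 = 7996999/625000000.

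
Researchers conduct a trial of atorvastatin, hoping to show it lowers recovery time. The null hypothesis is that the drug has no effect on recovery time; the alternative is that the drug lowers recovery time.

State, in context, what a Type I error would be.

A Type I error would mean concluding that the drug lowers recovery time when in fact the drug has no effect on recovery time.

A Type I error is rejecting H₀ when H₀ is true.
Here that means concluding that the drug is effective when actually the drug has no effect on recovery time.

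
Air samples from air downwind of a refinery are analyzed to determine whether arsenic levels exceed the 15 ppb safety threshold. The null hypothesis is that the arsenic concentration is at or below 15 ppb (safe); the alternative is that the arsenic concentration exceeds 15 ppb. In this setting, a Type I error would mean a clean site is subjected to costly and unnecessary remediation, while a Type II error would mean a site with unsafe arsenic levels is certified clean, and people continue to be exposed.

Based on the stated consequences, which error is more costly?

Type II error

The Type II consequence (a site with unsafe arsenic levels is certified clean, and people continue to be exposed) is more severe than the Type I consequence (a clean site is subjected to costly and unnecessary remediation).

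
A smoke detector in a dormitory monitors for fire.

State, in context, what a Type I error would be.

With the conventional null hypothesis that there is no fire:
A Type I error is rejecting H₀ when H₀ is true.
Here that means sounding the alarm and evacuating the building when actually there is no fire.

A Type I error would mean concluding that there is a fire when in fact there is no fire.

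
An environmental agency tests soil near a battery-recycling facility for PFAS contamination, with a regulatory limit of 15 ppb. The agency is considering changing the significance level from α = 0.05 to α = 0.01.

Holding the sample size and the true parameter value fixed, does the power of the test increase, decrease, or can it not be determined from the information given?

It decreases.

Lowering α raises the bar for rejection; under Ha, the test now fails to reject on outcomes it previously would have rejected.
Since power = 1 − β and β increases, power decreases.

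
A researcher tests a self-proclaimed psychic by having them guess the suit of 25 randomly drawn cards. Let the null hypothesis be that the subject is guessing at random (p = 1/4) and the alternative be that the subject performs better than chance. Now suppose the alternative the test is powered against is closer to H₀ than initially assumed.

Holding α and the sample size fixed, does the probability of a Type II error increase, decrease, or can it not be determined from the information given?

It increases.

A smaller departure from H₀ means the test statistic under Ha is distributed closer to where it would be under H₀; rejection becomes less likely.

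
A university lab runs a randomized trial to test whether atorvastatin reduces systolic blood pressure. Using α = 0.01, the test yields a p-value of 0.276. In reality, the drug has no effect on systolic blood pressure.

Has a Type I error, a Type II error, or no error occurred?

No error — this is a correct decision.

The conventional null hypothesis is that the drug has no effect on systolic blood pressure.
Since p = 0.276 ≥ α = 0.01, H₀ is not rejected.
H₀ is true (actually the drug has no effect on systolic blood pressure).
The decision matches the true state — no error.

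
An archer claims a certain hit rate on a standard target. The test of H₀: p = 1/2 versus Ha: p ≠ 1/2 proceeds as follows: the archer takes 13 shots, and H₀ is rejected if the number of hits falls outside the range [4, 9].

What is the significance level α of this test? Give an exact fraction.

α = P(K ≤ 3 or K ≥ 10 | p = 1/2), K ~ Binomial(13, 1/2).
By symmetry, α = 2·P(K ≤ 3) = 2·(1 + 13 + 78 + 286)/8192 = 756/8192 = 189/2048.

189/2048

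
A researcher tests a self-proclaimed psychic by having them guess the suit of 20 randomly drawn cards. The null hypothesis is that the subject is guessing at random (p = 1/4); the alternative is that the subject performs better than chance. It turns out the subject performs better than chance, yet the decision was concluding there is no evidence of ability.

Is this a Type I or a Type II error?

Type II error

'Concluding there is no evidence of ability' corresponds to failing to reject H₀.
H₀ was not rejected but H₀ is false — a Type II error (false negative).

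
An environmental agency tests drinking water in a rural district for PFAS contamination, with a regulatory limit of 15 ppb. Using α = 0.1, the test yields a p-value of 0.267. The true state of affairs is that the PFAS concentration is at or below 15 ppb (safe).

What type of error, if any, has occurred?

The conventional null hypothesis is that the PFAS concentration is at or below 15 ppb (safe).
Since p = 0.267 ≥ α = 0.1, H₀ is not rejected.
H₀ is true (actually the PFAS concentration is at or below 15 ppb (safe)).
The decision matches the true state — no error.

Neither — the decision is correct.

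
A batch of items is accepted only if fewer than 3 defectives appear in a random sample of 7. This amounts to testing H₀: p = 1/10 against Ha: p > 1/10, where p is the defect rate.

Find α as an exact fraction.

51383/2000000

The significance level is the probability, assuming p = 1/10, of seeing 3 or more defectives in 7 draws.
Via the complement, α = 1 − Σ_{j=0}^{2} C(7,j)(1/10)^j(9/10)^{7-j} = 51383/2000000.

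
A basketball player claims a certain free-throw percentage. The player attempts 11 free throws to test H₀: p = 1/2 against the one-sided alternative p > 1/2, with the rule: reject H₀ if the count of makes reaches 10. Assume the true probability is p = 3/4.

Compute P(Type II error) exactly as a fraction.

Under the alternative p = 3/4, K ~ Binomial(11, 3/4); β is the probability the test does not reject, P(K < 10).
Summing C(11,j)·(3/4)^j·(1/4)^{11-j} for j = 0..9 gives 1683809/2097152.

1683809/2097152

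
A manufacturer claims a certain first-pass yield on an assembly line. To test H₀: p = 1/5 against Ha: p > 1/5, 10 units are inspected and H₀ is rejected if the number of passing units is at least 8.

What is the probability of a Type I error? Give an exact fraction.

761/9765625

α = P(reject H₀ | H₀ true) = P(X ≥ 8 | p = 1/5), with X ~ Binomial(10, 1/5).
P(X ≥ 8) = Σ_{j=8}^{10} C(10,j)·(1/5)^j·(4/5)^{10-j} = 761/9765625.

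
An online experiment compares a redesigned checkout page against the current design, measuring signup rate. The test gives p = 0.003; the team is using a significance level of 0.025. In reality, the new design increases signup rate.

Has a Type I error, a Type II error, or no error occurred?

The conventional null hypothesis is that the new design has no effect on signup rate.
Since p = 0.003 < α = 0.025, H₀ is rejected.
H₀ is false (actually the new design increases signup rate).
The decision matches the true state — no error.

Neither — the decision is correct.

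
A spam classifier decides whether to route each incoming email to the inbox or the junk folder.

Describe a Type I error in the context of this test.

With the conventional null hypothesis that the message is legitimate (not spam):
A Type I error is rejecting H₀ when H₀ is true.
Here that means sending the message to the spam folder when actually the message is legitimate (not spam).

A Type I error would mean concluding that the message is spam when in fact the message is legitimate (not spam).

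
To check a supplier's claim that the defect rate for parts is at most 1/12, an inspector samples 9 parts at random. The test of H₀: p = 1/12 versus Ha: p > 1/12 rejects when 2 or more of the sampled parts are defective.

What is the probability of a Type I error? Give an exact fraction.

218150683/1289945088

α = P(reject H₀ | H₀ true) = P(X ≥ 2 | p = 1/12), X ~ Binomial(9, 1/12).
Via the complement, α = 1 − Σ_{j=0}^{1} C(9,j)(1/12)^j(11/12)^{9-j} = 218150683/1289945088.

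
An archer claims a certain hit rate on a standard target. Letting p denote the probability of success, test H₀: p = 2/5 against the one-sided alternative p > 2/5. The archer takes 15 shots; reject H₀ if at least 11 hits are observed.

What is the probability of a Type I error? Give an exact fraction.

285267968/30517578125

Under H₀, X ~ Binomial(15, 2/5), and α = P(X ≥ 11).
Summing C(15,j)(2/5)^j(3/5)^{15−j} for j = 11,…,15 gives 285267968/30517578125.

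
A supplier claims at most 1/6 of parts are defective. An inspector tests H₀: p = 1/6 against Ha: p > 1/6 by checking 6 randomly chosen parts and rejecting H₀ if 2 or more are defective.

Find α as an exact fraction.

12281/46656

Under H₀, K ~ Binomial(6, 1/6); the Type I error rate is P(K ≥ 2).
Computing the lower-tail complement: 1 − 34375/46656 = 12281/46656.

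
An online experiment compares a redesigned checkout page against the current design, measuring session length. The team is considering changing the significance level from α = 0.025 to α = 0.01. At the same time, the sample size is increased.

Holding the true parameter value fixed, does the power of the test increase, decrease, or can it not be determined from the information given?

Cannot be determined from the information given.

The first change alone would make β increase; the second alone would make β decrease. Which effect dominates depends on the magnitudes, which are not given.
Since power = 1 − β, the effect on power is likewise indeterminate.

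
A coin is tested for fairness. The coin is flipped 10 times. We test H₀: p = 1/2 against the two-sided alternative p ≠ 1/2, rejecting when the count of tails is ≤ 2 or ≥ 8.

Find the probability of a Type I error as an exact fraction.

α = P(K ≤ 2 or K ≥ 8 | p = 1/2), K ~ Binomial(10, 1/2).
By symmetry, α = 2·P(K ≤ 2) = 2·(1 + 10 + 45)/1024 = 112/1024 = 7/64.

7/64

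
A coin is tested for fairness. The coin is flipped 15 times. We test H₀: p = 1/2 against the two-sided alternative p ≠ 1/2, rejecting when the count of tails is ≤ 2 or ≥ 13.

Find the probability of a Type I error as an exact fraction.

121/16384

The significance level is the null-hypothesis probability of the rejection region {≤2} ∪ {≥13}.
By symmetry, α = 2·P(X ≤ 2) = 2·(1 + 15 + 105)/32768 = 242/32768 = 121/16384.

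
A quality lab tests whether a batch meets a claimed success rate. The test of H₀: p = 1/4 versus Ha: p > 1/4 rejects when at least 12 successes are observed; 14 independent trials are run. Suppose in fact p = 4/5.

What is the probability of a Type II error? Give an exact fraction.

A Type II error is failing to reject when Ha holds: with p = 4/5, β = P(Y ≤ 11).
Adding the binomial probabilities P(Y=0)+…+P(Y=11) at p = 4/5 gives 3368829417/6103515625.

3368829417/6103515625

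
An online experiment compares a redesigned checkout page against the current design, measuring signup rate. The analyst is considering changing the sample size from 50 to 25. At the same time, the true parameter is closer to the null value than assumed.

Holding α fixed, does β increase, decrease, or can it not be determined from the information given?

It increases.

A smaller sample increases the standard error, so the sampling distributions under H₀ and Ha overlap more. A smaller true effect puts the Ha sampling distribution closer to H₀, so more of it falls in the non-rejection region. Both changes push β in the same direction.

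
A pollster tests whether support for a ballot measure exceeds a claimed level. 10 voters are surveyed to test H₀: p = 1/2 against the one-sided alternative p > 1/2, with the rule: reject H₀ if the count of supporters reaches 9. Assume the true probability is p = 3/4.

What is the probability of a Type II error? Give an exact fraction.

β = P(fail to reject H₀ | Ha true) = P(S ≤ 8 | p = 3/4), S ~ Binomial(10, 3/4).
Summing C(10,j)·(3/4)^j·(1/4)^{10-j} for j = 0..8 gives 792697/1048576.

792697/1048576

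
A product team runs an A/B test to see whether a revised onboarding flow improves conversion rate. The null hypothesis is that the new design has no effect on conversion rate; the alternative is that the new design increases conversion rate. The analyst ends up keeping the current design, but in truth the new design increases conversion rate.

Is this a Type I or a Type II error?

'Keeping the current design' corresponds to failing to reject H₀.
H₀ was not rejected but H₀ is false — a Type II error (false negative).

Type II error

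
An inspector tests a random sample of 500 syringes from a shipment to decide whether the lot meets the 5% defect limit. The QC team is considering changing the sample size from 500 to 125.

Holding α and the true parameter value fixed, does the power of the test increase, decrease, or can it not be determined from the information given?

With less data the test statistic is noisier; under Ha, more outcomes land inside the acceptance region.
Since power = 1 − β and β increases, power decreases.

It decreases.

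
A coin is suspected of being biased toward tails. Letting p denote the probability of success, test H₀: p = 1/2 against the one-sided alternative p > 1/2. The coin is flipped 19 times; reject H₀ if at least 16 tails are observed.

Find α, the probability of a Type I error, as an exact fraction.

The Type I error probability is α = P(X ≥ 16) computed under H₀, where X ~ Binomial(19, 1/2).
P(X ≥ 16) = [C(19,16) + C(19,17) + C(19,18) + C(19,19)] / 2^19 = (969 + 171 + 19 + 1) / 524288 = 1160/524288 = 145/65536.

145/65536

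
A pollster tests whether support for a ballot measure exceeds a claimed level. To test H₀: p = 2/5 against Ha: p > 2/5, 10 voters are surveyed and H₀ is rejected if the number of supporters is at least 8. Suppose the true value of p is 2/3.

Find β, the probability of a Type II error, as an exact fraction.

Under the alternative p = 2/3, Y ~ Binomial(10, 2/3); β is the probability the test does not reject, P(Y < 8).
Equivalently, β = 1 − P(Y ≥ 8) = 13795/19683.

13795/19683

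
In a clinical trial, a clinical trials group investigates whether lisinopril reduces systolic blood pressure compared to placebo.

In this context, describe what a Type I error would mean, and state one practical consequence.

A Type I error would mean concluding that the drug reduces systolic blood pressure when in fact the drug has no effect on systolic blood pressure. Consequence: patients are switched from working treatments to one that does nothing.

With the conventional null hypothesis that the drug has no effect on systolic blood pressure:
A Type I error is rejecting H₀ when H₀ is true.
Here that means concluding that the drug is effective when actually the drug has no effect on systolic blood pressure.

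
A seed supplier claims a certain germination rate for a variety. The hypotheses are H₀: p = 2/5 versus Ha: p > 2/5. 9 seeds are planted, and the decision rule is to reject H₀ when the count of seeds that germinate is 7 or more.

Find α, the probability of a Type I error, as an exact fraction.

48896/1953125

The Type I error probability is α = P(Y ≥ 7) computed under H₀, where Y ~ Binomial(9, 2/5).
Adding the binomial terms for j = 7 through 9 with p = 2/5 yields 48896/1953125.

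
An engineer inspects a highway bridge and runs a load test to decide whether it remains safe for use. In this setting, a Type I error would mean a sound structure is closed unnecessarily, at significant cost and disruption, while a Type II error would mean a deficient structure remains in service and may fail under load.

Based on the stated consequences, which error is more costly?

Type II error

The Type II consequence (a deficient structure remains in service and may fail under load) is more severe than the Type I consequence (a sound structure is closed unnecessarily, at significant cost and disruption).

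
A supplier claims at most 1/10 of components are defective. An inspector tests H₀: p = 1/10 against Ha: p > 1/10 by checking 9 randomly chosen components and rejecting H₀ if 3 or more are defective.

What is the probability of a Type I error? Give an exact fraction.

α = P(reject H₀ | H₀ true) = P(S ≥ 3 | p = 1/10), S ~ Binomial(9, 1/10).
Computing the lower-tail complement: 1 − 473513931/500000000 = 26486069/500000000.

26486069/500000000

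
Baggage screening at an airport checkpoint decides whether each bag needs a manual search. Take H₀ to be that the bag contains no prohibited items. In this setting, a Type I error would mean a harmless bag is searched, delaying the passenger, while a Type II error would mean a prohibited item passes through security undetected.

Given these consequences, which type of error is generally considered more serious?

The Type II consequence (a prohibited item passes through security undetected) is more severe than the Type I consequence (a harmless bag is searched, delaying the passenger).

Type II error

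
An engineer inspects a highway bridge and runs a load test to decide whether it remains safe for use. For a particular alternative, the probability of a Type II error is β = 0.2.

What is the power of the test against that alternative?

Power = 1 − β = 1 − 0.2 = 0.8.

0.8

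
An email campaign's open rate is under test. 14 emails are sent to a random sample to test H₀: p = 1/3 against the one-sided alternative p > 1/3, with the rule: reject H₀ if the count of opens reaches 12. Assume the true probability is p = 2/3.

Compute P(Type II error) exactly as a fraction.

1426387/1594323

A Type II error is failing to reject when Ha holds: with p = 2/3, β = P(K ≤ 11).
Adding the binomial probabilities P(K=0)+…+P(K=11) at p = 2/3 gives 1426387/1594323.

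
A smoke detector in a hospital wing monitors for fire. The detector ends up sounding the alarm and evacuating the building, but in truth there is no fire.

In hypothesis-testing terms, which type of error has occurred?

The null hypothesis here is that there is no fire.
'Sounding the alarm and evacuating the building' corresponds to rejecting H₀.
H₀ was rejected but H₀ is true — a Type I error (false positive).

Type I error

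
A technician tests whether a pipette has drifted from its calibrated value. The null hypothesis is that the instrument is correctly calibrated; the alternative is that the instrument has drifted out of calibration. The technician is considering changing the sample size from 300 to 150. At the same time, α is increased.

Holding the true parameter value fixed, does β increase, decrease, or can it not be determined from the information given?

The first change alone would make β increase; the second alone would make β decrease. Which effect dominates depends on the magnitudes, which are not given.

Cannot be determined from the information given.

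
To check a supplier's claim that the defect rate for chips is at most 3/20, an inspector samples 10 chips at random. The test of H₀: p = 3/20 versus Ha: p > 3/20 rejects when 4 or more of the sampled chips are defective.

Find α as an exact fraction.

Under H₀, K ~ Binomial(10, 3/20); the Type I error rate is P(K ≥ 4).
Via the complement, α = 1 − Σ_{j=0}^{3} C(10,j)(3/20)^j(17/20)^{10-j} = 127922685129/2560000000000.

127922685129/2560000000000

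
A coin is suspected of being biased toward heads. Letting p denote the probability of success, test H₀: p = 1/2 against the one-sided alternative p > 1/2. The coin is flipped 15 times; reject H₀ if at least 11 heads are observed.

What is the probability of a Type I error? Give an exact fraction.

α = P(reject H₀ | H₀ true) = P(K ≥ 11 | p = 1/2), with K ~ Binomial(15, 1/2).
P(K ≥ 11) = [C(15,11) + C(15,12) + C(15,13) + C(15,14) + C(15,15)] / 2^15 = (1365 + 455 + 105 + 15 + 1) / 32768 = 1941/32768.

1941/32768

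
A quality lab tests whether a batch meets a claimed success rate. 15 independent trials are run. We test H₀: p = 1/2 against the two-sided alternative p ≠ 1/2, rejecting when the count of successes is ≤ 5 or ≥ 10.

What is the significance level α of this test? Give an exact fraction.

Under H₀, Y ~ Binomial(15, 1/2); α is the probability of landing in either tail, P(Y ≤ 5) + P(Y ≥ 10).
Each tail has probability (1 + 15 + 105 + 455 + 1365 + 3003)/32768; doubling gives α = 9888/32768 = 309/1024.

309/1024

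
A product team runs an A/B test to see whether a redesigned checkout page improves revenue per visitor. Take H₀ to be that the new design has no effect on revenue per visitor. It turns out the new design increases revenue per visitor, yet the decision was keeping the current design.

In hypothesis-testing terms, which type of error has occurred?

Type II error

'Keeping the current design' corresponds to failing to reject H₀.
H₀ was not rejected but H₀ is false — a Type II error (false negative).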